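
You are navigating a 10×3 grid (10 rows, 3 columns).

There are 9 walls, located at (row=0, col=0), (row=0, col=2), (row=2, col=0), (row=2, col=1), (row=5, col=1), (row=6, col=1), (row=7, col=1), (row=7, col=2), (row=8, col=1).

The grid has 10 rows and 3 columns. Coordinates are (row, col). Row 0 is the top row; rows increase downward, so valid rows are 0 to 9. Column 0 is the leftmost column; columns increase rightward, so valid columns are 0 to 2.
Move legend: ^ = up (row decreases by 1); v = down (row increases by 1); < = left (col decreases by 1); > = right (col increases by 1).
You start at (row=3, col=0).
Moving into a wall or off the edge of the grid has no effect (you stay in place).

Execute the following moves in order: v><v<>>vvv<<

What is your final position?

Answer: Final position: (row=8, col=0)

Derivation:
Start: (row=3, col=0)
  v (down): (row=3, col=0) -> (row=4, col=0)
  > (right): (row=4, col=0) -> (row=4, col=1)
  < (left): (row=4, col=1) -> (row=4, col=0)
  v (down): (row=4, col=0) -> (row=5, col=0)
  < (left): blocked, stay at (row=5, col=0)
  > (right): blocked, stay at (row=5, col=0)
  > (right): blocked, stay at (row=5, col=0)
  v (down): (row=5, col=0) -> (row=6, col=0)
  v (down): (row=6, col=0) -> (row=7, col=0)
  v (down): (row=7, col=0) -> (row=8, col=0)
  < (left): blocked, stay at (row=8, col=0)
  < (left): blocked, stay at (row=8, col=0)
Final: (row=8, col=0)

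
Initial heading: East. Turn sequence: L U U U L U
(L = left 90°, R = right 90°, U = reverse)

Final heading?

Start: East
  L (left (90° counter-clockwise)) -> North
  U (U-turn (180°)) -> South
  U (U-turn (180°)) -> North
  U (U-turn (180°)) -> South
  L (left (90° counter-clockwise)) -> East
  U (U-turn (180°)) -> West
Final: West

Answer: Final heading: West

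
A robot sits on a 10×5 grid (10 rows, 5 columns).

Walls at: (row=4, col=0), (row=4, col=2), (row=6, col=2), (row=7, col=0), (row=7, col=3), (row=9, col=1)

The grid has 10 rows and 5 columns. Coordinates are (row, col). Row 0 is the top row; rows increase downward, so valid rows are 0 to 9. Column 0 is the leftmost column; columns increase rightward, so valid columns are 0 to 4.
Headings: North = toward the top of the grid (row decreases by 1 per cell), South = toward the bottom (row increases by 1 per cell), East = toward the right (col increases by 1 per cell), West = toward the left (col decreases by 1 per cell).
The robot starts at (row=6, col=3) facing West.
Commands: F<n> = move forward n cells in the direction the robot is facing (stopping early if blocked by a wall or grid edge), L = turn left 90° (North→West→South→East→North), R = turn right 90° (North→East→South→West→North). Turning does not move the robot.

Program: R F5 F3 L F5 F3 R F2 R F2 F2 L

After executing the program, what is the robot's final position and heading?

Start: (row=6, col=3), facing West
  R: turn right, now facing North
  F5: move forward 5, now at (row=1, col=3)
  F3: move forward 1/3 (blocked), now at (row=0, col=3)
  L: turn left, now facing West
  F5: move forward 3/5 (blocked), now at (row=0, col=0)
  F3: move forward 0/3 (blocked), now at (row=0, col=0)
  R: turn right, now facing North
  F2: move forward 0/2 (blocked), now at (row=0, col=0)
  R: turn right, now facing East
  F2: move forward 2, now at (row=0, col=2)
  F2: move forward 2, now at (row=0, col=4)
  L: turn left, now facing North
Final: (row=0, col=4), facing North

Answer: Final position: (row=0, col=4), facing North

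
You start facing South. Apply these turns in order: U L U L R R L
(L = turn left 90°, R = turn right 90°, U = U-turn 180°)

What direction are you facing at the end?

Answer: Final heading: East

Derivation:
Start: South
  U (U-turn (180°)) -> North
  L (left (90° counter-clockwise)) -> West
  U (U-turn (180°)) -> East
  L (left (90° counter-clockwise)) -> North
  R (right (90° clockwise)) -> East
  R (right (90° clockwise)) -> South
  L (left (90° counter-clockwise)) -> East
Final: East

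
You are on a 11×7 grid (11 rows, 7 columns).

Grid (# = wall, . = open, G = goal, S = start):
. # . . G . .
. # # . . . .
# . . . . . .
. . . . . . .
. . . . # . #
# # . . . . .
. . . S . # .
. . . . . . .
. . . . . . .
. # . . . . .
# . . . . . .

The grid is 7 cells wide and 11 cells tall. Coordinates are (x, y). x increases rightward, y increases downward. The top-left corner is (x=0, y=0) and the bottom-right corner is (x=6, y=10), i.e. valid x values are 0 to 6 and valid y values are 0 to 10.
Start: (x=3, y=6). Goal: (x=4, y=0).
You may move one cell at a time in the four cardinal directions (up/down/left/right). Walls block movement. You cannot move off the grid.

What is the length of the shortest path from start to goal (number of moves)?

Answer: Shortest path length: 7

Derivation:
BFS from (x=3, y=6) until reaching (x=4, y=0):
  Distance 0: (x=3, y=6)
  Distance 1: (x=3, y=5), (x=2, y=6), (x=4, y=6), (x=3, y=7)
  Distance 2: (x=3, y=4), (x=2, y=5), (x=4, y=5), (x=1, y=6), (x=2, y=7), (x=4, y=7), (x=3, y=8)
  Distance 3: (x=3, y=3), (x=2, y=4), (x=5, y=5), (x=0, y=6), (x=1, y=7), (x=5, y=7), (x=2, y=8), (x=4, y=8), (x=3, y=9)
  Distance 4: (x=3, y=2), (x=2, y=3), (x=4, y=3), (x=1, y=4), (x=5, y=4), (x=6, y=5), (x=0, y=7), (x=6, y=7), (x=1, y=8), (x=5, y=8), (x=2, y=9), (x=4, y=9), (x=3, y=10)
  Distance 5: (x=3, y=1), (x=2, y=2), (x=4, y=2), (x=1, y=3), (x=5, y=3), (x=0, y=4), (x=6, y=6), (x=0, y=8), (x=6, y=8), (x=5, y=9), (x=2, y=10), (x=4, y=10)
  Distance 6: (x=3, y=0), (x=4, y=1), (x=1, y=2), (x=5, y=2), (x=0, y=3), (x=6, y=3), (x=0, y=9), (x=6, y=9), (x=1, y=10), (x=5, y=10)
  Distance 7: (x=2, y=0), (x=4, y=0), (x=5, y=1), (x=6, y=2), (x=6, y=10)  <- goal reached here
One shortest path (7 moves): (x=3, y=6) -> (x=3, y=5) -> (x=3, y=4) -> (x=3, y=3) -> (x=4, y=3) -> (x=4, y=2) -> (x=4, y=1) -> (x=4, y=0)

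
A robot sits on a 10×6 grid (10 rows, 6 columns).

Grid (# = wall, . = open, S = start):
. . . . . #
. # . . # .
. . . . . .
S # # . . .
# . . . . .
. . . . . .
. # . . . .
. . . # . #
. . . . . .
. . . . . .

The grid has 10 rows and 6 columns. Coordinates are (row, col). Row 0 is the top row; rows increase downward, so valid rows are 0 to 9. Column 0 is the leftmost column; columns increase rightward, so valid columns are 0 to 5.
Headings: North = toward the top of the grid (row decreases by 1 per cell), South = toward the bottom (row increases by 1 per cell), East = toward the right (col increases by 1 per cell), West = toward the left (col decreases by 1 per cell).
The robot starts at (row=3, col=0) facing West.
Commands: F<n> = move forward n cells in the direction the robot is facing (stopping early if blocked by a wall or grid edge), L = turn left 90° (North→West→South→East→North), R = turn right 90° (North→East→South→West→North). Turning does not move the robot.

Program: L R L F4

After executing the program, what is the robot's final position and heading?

Start: (row=3, col=0), facing West
  L: turn left, now facing South
  R: turn right, now facing West
  L: turn left, now facing South
  F4: move forward 0/4 (blocked), now at (row=3, col=0)
Final: (row=3, col=0), facing South

Answer: Final position: (row=3, col=0), facing South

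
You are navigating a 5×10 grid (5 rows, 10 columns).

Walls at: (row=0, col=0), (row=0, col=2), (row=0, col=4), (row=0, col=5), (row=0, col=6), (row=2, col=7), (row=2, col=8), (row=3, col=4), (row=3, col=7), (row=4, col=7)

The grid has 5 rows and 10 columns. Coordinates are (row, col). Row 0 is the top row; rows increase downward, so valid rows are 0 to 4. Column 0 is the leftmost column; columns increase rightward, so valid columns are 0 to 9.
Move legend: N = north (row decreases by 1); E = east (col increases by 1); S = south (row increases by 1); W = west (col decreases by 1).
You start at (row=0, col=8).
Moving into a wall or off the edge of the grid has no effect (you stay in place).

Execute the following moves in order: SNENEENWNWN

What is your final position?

Start: (row=0, col=8)
  S (south): (row=0, col=8) -> (row=1, col=8)
  N (north): (row=1, col=8) -> (row=0, col=8)
  E (east): (row=0, col=8) -> (row=0, col=9)
  N (north): blocked, stay at (row=0, col=9)
  E (east): blocked, stay at (row=0, col=9)
  E (east): blocked, stay at (row=0, col=9)
  N (north): blocked, stay at (row=0, col=9)
  W (west): (row=0, col=9) -> (row=0, col=8)
  N (north): blocked, stay at (row=0, col=8)
  W (west): (row=0, col=8) -> (row=0, col=7)
  N (north): blocked, stay at (row=0, col=7)
Final: (row=0, col=7)

Answer: Final position: (row=0, col=7)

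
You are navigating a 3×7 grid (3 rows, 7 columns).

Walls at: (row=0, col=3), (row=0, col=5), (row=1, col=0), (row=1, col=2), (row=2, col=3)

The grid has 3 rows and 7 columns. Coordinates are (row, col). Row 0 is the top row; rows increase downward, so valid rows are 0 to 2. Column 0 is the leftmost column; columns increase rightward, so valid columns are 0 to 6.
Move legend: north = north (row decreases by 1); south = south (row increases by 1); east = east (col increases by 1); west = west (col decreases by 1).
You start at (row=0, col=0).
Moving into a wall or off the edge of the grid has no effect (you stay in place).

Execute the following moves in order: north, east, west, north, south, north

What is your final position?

Start: (row=0, col=0)
  north (north): blocked, stay at (row=0, col=0)
  east (east): (row=0, col=0) -> (row=0, col=1)
  west (west): (row=0, col=1) -> (row=0, col=0)
  north (north): blocked, stay at (row=0, col=0)
  south (south): blocked, stay at (row=0, col=0)
  north (north): blocked, stay at (row=0, col=0)
Final: (row=0, col=0)

Answer: Final position: (row=0, col=0)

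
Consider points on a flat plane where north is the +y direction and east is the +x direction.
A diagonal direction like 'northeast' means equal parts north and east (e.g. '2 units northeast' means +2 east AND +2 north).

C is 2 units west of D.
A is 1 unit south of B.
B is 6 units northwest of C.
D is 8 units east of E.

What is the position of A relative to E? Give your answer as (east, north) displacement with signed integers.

Place E at the origin (east=0, north=0).
  D is 8 units east of E: delta (east=+8, north=+0); D at (east=8, north=0).
  C is 2 units west of D: delta (east=-2, north=+0); C at (east=6, north=0).
  B is 6 units northwest of C: delta (east=-6, north=+6); B at (east=0, north=6).
  A is 1 unit south of B: delta (east=+0, north=-1); A at (east=0, north=5).
Therefore A relative to E: (east=0, north=5).

Answer: A is at (east=0, north=5) relative to E.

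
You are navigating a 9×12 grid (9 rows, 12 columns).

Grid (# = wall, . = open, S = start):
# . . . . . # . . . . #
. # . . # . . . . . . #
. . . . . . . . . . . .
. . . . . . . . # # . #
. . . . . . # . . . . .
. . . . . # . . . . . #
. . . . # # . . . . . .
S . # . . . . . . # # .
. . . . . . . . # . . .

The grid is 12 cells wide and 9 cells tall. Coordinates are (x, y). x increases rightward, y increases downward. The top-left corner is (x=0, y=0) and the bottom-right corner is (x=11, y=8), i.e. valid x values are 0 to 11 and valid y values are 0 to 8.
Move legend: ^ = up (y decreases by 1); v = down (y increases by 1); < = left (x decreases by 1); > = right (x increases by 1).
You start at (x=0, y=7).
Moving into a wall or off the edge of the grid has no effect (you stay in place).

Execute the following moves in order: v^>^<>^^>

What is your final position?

Start: (x=0, y=7)
  v (down): (x=0, y=7) -> (x=0, y=8)
  ^ (up): (x=0, y=8) -> (x=0, y=7)
  > (right): (x=0, y=7) -> (x=1, y=7)
  ^ (up): (x=1, y=7) -> (x=1, y=6)
  < (left): (x=1, y=6) -> (x=0, y=6)
  > (right): (x=0, y=6) -> (x=1, y=6)
  ^ (up): (x=1, y=6) -> (x=1, y=5)
  ^ (up): (x=1, y=5) -> (x=1, y=4)
  > (right): (x=1, y=4) -> (x=2, y=4)
Final: (x=2, y=4)

Answer: Final position: (x=2, y=4)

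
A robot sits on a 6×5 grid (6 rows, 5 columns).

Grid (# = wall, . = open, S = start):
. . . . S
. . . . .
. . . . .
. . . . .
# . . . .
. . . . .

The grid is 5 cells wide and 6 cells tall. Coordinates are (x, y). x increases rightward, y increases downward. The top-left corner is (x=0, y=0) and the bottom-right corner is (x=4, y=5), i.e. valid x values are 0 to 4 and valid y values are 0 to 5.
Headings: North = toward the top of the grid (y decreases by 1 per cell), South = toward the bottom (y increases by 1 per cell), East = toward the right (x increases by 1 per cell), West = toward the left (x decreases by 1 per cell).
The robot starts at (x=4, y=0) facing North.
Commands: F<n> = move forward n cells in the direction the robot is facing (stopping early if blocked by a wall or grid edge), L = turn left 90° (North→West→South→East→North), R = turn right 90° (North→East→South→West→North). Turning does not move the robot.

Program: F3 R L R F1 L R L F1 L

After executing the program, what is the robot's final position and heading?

Answer: Final position: (x=4, y=0), facing West

Derivation:
Start: (x=4, y=0), facing North
  F3: move forward 0/3 (blocked), now at (x=4, y=0)
  R: turn right, now facing East
  L: turn left, now facing North
  R: turn right, now facing East
  F1: move forward 0/1 (blocked), now at (x=4, y=0)
  L: turn left, now facing North
  R: turn right, now facing East
  L: turn left, now facing North
  F1: move forward 0/1 (blocked), now at (x=4, y=0)
  L: turn left, now facing West
Final: (x=4, y=0), facing West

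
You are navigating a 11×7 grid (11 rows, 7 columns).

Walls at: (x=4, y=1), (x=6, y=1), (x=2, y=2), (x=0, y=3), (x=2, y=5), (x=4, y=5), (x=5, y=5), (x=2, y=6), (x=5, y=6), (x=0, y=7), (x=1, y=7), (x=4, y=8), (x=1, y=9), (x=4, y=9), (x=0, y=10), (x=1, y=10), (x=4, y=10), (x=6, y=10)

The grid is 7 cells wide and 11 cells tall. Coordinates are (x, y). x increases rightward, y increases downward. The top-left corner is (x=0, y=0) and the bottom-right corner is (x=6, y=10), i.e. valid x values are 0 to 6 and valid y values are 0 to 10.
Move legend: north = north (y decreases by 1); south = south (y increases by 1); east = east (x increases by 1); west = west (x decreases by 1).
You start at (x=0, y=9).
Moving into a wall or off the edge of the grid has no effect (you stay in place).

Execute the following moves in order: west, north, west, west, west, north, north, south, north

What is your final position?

Answer: Final position: (x=0, y=8)

Derivation:
Start: (x=0, y=9)
  west (west): blocked, stay at (x=0, y=9)
  north (north): (x=0, y=9) -> (x=0, y=8)
  [×3]west (west): blocked, stay at (x=0, y=8)
  north (north): blocked, stay at (x=0, y=8)
  north (north): blocked, stay at (x=0, y=8)
  south (south): (x=0, y=8) -> (x=0, y=9)
  north (north): (x=0, y=9) -> (x=0, y=8)
Final: (x=0, y=8)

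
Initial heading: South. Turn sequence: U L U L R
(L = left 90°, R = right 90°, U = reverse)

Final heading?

Answer: Final heading: East

Derivation:
Start: South
  U (U-turn (180°)) -> North
  L (left (90° counter-clockwise)) -> West
  U (U-turn (180°)) -> East
  L (left (90° counter-clockwise)) -> North
  R (right (90° clockwise)) -> East
Final: East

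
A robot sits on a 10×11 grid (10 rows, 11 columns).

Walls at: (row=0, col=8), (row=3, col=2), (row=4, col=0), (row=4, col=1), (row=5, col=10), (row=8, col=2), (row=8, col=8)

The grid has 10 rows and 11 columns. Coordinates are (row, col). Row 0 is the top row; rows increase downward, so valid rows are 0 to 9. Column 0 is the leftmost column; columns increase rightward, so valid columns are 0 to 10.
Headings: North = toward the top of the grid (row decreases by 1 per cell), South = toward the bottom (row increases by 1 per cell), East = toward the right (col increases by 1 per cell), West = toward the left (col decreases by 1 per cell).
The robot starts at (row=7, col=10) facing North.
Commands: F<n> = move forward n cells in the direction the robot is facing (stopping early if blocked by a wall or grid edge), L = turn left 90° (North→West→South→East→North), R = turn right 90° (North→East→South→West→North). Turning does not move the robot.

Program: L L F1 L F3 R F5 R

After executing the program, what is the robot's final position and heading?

Start: (row=7, col=10), facing North
  L: turn left, now facing West
  L: turn left, now facing South
  F1: move forward 1, now at (row=8, col=10)
  L: turn left, now facing East
  F3: move forward 0/3 (blocked), now at (row=8, col=10)
  R: turn right, now facing South
  F5: move forward 1/5 (blocked), now at (row=9, col=10)
  R: turn right, now facing West
Final: (row=9, col=10), facing West

Answer: Final position: (row=9, col=10), facing West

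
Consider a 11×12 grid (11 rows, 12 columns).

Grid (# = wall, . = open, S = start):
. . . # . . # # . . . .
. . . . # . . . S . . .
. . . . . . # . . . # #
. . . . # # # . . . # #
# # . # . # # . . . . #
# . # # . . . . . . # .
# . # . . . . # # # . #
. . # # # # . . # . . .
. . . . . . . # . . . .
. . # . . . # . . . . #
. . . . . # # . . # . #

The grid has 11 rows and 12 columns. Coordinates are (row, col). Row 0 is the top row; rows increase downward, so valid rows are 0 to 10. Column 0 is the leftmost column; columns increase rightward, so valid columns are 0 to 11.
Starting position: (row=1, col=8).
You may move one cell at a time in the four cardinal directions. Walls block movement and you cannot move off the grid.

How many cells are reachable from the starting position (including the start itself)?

BFS flood-fill from (row=1, col=8):
  Distance 0: (row=1, col=8)
  Distance 1: (row=0, col=8), (row=1, col=7), (row=1, col=9), (row=2, col=8)
  Distance 2: (row=0, col=9), (row=1, col=6), (row=1, col=10), (row=2, col=7), (row=2, col=9), (row=3, col=8)
  Distance 3: (row=0, col=10), (row=1, col=5), (row=1, col=11), (row=3, col=7), (row=3, col=9), (row=4, col=8)
  Distance 4: (row=0, col=5), (row=0, col=11), (row=2, col=5), (row=4, col=7), (row=4, col=9), (row=5, col=8)
  Distance 5: (row=0, col=4), (row=2, col=4), (row=4, col=10), (row=5, col=7), (row=5, col=9)
  Distance 6: (row=2, col=3), (row=5, col=6)
  Distance 7: (row=1, col=3), (row=2, col=2), (row=3, col=3), (row=5, col=5), (row=6, col=6)
  Distance 8: (row=1, col=2), (row=2, col=1), (row=3, col=2), (row=5, col=4), (row=6, col=5), (row=7, col=6)
  Distance 9: (row=0, col=2), (row=1, col=1), (row=2, col=0), (row=3, col=1), (row=4, col=2), (row=4, col=4), (row=6, col=4), (row=7, col=7), (row=8, col=6)
  Distance 10: (row=0, col=1), (row=1, col=0), (row=3, col=0), (row=6, col=3), (row=8, col=5)
  Distance 11: (row=0, col=0), (row=8, col=4), (row=9, col=5)
  Distance 12: (row=8, col=3), (row=9, col=4)
  Distance 13: (row=8, col=2), (row=9, col=3), (row=10, col=4)
  Distance 14: (row=8, col=1), (row=10, col=3)
  Distance 15: (row=7, col=1), (row=8, col=0), (row=9, col=1), (row=10, col=2)
  Distance 16: (row=6, col=1), (row=7, col=0), (row=9, col=0), (row=10, col=1)
  Distance 17: (row=5, col=1), (row=10, col=0)
Total reachable: 75 (grid has 91 open cells total)

Answer: Reachable cells: 75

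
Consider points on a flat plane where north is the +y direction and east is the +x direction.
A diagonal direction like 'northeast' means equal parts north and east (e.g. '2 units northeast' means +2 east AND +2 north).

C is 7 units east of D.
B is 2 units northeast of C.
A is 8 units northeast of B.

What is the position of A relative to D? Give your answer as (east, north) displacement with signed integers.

Answer: A is at (east=17, north=10) relative to D.

Derivation:
Place D at the origin (east=0, north=0).
  C is 7 units east of D: delta (east=+7, north=+0); C at (east=7, north=0).
  B is 2 units northeast of C: delta (east=+2, north=+2); B at (east=9, north=2).
  A is 8 units northeast of B: delta (east=+8, north=+8); A at (east=17, north=10).
Therefore A relative to D: (east=17, north=10).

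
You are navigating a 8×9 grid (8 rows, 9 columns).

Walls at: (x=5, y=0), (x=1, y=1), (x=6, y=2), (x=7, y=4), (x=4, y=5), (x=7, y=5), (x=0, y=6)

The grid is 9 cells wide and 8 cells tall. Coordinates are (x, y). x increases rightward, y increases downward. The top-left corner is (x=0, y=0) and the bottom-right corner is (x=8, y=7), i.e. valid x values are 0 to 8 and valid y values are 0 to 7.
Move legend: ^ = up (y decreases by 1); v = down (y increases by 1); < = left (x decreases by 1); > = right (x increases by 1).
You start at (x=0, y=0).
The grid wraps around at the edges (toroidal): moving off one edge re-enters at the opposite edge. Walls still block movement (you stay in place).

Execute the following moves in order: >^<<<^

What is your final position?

Answer: Final position: (x=7, y=6)

Derivation:
Start: (x=0, y=0)
  > (right): (x=0, y=0) -> (x=1, y=0)
  ^ (up): (x=1, y=0) -> (x=1, y=7)
  < (left): (x=1, y=7) -> (x=0, y=7)
  < (left): (x=0, y=7) -> (x=8, y=7)
  < (left): (x=8, y=7) -> (x=7, y=7)
  ^ (up): (x=7, y=7) -> (x=7, y=6)
Final: (x=7, y=6)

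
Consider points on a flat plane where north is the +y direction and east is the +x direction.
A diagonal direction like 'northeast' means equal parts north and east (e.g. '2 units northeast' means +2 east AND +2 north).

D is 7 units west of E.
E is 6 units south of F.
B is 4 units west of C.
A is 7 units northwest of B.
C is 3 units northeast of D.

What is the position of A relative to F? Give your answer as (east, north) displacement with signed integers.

Answer: A is at (east=-15, north=4) relative to F.

Derivation:
Place F at the origin (east=0, north=0).
  E is 6 units south of F: delta (east=+0, north=-6); E at (east=0, north=-6).
  D is 7 units west of E: delta (east=-7, north=+0); D at (east=-7, north=-6).
  C is 3 units northeast of D: delta (east=+3, north=+3); C at (east=-4, north=-3).
  B is 4 units west of C: delta (east=-4, north=+0); B at (east=-8, north=-3).
  A is 7 units northwest of B: delta (east=-7, north=+7); A at (east=-15, north=4).
Therefore A relative to F: (east=-15, north=4).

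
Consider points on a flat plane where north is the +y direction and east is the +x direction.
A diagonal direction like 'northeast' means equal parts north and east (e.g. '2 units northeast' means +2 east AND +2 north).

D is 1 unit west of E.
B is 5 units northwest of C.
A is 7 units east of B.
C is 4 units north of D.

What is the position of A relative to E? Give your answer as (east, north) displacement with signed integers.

Place E at the origin (east=0, north=0).
  D is 1 unit west of E: delta (east=-1, north=+0); D at (east=-1, north=0).
  C is 4 units north of D: delta (east=+0, north=+4); C at (east=-1, north=4).
  B is 5 units northwest of C: delta (east=-5, north=+5); B at (east=-6, north=9).
  A is 7 units east of B: delta (east=+7, north=+0); A at (east=1, north=9).
Therefore A relative to E: (east=1, north=9).

Answer: A is at (east=1, north=9) relative to E.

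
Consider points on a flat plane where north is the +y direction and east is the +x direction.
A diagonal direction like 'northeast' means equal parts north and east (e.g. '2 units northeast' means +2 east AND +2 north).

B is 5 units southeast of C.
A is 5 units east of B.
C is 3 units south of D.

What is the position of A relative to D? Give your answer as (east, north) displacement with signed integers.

Answer: A is at (east=10, north=-8) relative to D.

Derivation:
Place D at the origin (east=0, north=0).
  C is 3 units south of D: delta (east=+0, north=-3); C at (east=0, north=-3).
  B is 5 units southeast of C: delta (east=+5, north=-5); B at (east=5, north=-8).
  A is 5 units east of B: delta (east=+5, north=+0); A at (east=10, north=-8).
Therefore A relative to D: (east=10, north=-8).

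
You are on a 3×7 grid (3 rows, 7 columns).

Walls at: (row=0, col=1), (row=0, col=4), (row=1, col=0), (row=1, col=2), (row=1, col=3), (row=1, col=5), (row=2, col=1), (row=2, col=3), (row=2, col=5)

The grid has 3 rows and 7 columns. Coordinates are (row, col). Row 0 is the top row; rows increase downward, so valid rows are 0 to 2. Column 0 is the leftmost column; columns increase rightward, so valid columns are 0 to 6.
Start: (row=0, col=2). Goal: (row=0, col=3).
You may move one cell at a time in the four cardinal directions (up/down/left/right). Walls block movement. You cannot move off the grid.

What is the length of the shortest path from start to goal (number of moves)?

Answer: Shortest path length: 1

Derivation:
BFS from (row=0, col=2) until reaching (row=0, col=3):
  Distance 0: (row=0, col=2)
  Distance 1: (row=0, col=3)  <- goal reached here
One shortest path (1 moves): (row=0, col=2) -> (row=0, col=3)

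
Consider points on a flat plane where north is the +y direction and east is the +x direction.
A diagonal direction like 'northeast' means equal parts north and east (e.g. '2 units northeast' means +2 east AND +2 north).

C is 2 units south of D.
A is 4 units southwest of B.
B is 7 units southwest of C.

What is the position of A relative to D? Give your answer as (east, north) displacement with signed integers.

Place D at the origin (east=0, north=0).
  C is 2 units south of D: delta (east=+0, north=-2); C at (east=0, north=-2).
  B is 7 units southwest of C: delta (east=-7, north=-7); B at (east=-7, north=-9).
  A is 4 units southwest of B: delta (east=-4, north=-4); A at (east=-11, north=-13).
Therefore A relative to D: (east=-11, north=-13).

Answer: A is at (east=-11, north=-13) relative to D.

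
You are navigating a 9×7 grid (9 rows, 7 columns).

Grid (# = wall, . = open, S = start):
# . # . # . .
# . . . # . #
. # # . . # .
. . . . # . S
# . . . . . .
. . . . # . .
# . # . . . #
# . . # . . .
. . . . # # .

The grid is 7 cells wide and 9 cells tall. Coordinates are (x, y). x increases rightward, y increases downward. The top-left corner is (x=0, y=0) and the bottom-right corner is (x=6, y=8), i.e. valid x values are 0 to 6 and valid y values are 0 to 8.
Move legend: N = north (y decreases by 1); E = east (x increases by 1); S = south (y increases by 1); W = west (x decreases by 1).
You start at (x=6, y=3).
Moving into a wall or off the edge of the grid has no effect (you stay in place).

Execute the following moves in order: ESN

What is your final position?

Start: (x=6, y=3)
  E (east): blocked, stay at (x=6, y=3)
  S (south): (x=6, y=3) -> (x=6, y=4)
  N (north): (x=6, y=4) -> (x=6, y=3)
Final: (x=6, y=3)

Answer: Final position: (x=6, y=3)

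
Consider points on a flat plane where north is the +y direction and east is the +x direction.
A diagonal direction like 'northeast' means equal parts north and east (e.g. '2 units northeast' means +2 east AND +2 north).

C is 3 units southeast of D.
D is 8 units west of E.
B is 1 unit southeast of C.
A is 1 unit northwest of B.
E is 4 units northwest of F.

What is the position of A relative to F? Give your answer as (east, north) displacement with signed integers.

Answer: A is at (east=-9, north=1) relative to F.

Derivation:
Place F at the origin (east=0, north=0).
  E is 4 units northwest of F: delta (east=-4, north=+4); E at (east=-4, north=4).
  D is 8 units west of E: delta (east=-8, north=+0); D at (east=-12, north=4).
  C is 3 units southeast of D: delta (east=+3, north=-3); C at (east=-9, north=1).
  B is 1 unit southeast of C: delta (east=+1, north=-1); B at (east=-8, north=0).
  A is 1 unit northwest of B: delta (east=-1, north=+1); A at (east=-9, north=1).
Therefore A relative to F: (east=-9, north=1).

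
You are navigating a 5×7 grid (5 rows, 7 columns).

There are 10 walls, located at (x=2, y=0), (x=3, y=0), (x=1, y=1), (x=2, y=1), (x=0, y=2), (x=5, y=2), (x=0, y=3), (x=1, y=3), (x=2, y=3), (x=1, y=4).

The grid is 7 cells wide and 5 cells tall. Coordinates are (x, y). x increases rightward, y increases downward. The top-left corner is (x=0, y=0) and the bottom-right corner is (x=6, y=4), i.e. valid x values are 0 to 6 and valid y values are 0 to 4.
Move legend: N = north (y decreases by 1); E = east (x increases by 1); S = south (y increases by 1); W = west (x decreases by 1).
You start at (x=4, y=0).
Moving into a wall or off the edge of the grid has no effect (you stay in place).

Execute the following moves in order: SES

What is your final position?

Answer: Final position: (x=5, y=1)

Derivation:
Start: (x=4, y=0)
  S (south): (x=4, y=0) -> (x=4, y=1)
  E (east): (x=4, y=1) -> (x=5, y=1)
  S (south): blocked, stay at (x=5, y=1)
Final: (x=5, y=1)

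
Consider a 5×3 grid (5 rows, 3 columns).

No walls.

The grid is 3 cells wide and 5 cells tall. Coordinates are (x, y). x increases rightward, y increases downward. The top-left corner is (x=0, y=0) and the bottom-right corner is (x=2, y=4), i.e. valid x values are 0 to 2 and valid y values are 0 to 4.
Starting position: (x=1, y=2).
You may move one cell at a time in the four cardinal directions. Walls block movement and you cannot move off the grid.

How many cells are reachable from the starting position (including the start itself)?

Answer: Reachable cells: 15

Derivation:
BFS flood-fill from (x=1, y=2):
  Distance 0: (x=1, y=2)
  Distance 1: (x=1, y=1), (x=0, y=2), (x=2, y=2), (x=1, y=3)
  Distance 2: (x=1, y=0), (x=0, y=1), (x=2, y=1), (x=0, y=3), (x=2, y=3), (x=1, y=4)
  Distance 3: (x=0, y=0), (x=2, y=0), (x=0, y=4), (x=2, y=4)
Total reachable: 15 (grid has 15 open cells total)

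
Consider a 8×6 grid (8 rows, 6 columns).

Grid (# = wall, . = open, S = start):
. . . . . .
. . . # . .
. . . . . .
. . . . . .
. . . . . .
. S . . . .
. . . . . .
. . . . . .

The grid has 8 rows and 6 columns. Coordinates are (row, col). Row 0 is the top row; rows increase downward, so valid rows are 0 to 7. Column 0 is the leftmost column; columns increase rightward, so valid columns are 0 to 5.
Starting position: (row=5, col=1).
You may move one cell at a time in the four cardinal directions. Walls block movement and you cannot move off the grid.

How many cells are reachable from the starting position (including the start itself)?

BFS flood-fill from (row=5, col=1):
  Distance 0: (row=5, col=1)
  Distance 1: (row=4, col=1), (row=5, col=0), (row=5, col=2), (row=6, col=1)
  Distance 2: (row=3, col=1), (row=4, col=0), (row=4, col=2), (row=5, col=3), (row=6, col=0), (row=6, col=2), (row=7, col=1)
  Distance 3: (row=2, col=1), (row=3, col=0), (row=3, col=2), (row=4, col=3), (row=5, col=4), (row=6, col=3), (row=7, col=0), (row=7, col=2)
  Distance 4: (row=1, col=1), (row=2, col=0), (row=2, col=2), (row=3, col=3), (row=4, col=4), (row=5, col=5), (row=6, col=4), (row=7, col=3)
  Distance 5: (row=0, col=1), (row=1, col=0), (row=1, col=2), (row=2, col=3), (row=3, col=4), (row=4, col=5), (row=6, col=5), (row=7, col=4)
  Distance 6: (row=0, col=0), (row=0, col=2), (row=2, col=4), (row=3, col=5), (row=7, col=5)
  Distance 7: (row=0, col=3), (row=1, col=4), (row=2, col=5)
  Distance 8: (row=0, col=4), (row=1, col=5)
  Distance 9: (row=0, col=5)
Total reachable: 47 (grid has 47 open cells total)

Answer: Reachable cells: 47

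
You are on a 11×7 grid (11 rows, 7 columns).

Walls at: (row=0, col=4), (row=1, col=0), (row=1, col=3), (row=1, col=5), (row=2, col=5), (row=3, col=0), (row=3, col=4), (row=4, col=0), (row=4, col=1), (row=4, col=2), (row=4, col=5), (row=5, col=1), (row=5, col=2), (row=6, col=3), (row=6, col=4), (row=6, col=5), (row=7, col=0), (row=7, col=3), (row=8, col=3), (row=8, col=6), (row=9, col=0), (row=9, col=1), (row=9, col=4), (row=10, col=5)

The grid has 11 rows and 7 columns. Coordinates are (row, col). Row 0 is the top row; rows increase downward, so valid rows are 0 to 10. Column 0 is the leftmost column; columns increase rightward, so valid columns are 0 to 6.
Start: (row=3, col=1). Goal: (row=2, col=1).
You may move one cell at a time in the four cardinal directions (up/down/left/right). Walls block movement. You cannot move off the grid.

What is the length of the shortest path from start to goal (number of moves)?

Answer: Shortest path length: 1

Derivation:
BFS from (row=3, col=1) until reaching (row=2, col=1):
  Distance 0: (row=3, col=1)
  Distance 1: (row=2, col=1), (row=3, col=2)  <- goal reached here
One shortest path (1 moves): (row=3, col=1) -> (row=2, col=1)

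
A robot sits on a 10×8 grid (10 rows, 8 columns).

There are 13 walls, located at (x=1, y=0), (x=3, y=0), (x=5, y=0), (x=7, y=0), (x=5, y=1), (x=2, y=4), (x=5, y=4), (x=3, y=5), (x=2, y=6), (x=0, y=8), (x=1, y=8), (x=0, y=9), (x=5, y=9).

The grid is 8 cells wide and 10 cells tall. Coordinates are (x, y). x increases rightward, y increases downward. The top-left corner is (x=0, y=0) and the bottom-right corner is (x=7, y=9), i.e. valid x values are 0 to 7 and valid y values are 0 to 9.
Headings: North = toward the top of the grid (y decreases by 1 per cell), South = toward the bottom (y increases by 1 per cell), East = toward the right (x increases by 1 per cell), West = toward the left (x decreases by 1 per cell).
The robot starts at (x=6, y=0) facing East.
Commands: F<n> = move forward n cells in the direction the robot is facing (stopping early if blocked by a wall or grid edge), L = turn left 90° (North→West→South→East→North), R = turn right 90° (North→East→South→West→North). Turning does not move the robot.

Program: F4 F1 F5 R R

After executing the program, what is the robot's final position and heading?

Answer: Final position: (x=6, y=0), facing West

Derivation:
Start: (x=6, y=0), facing East
  F4: move forward 0/4 (blocked), now at (x=6, y=0)
  F1: move forward 0/1 (blocked), now at (x=6, y=0)
  F5: move forward 0/5 (blocked), now at (x=6, y=0)
  R: turn right, now facing South
  R: turn right, now facing West
Final: (x=6, y=0), facing West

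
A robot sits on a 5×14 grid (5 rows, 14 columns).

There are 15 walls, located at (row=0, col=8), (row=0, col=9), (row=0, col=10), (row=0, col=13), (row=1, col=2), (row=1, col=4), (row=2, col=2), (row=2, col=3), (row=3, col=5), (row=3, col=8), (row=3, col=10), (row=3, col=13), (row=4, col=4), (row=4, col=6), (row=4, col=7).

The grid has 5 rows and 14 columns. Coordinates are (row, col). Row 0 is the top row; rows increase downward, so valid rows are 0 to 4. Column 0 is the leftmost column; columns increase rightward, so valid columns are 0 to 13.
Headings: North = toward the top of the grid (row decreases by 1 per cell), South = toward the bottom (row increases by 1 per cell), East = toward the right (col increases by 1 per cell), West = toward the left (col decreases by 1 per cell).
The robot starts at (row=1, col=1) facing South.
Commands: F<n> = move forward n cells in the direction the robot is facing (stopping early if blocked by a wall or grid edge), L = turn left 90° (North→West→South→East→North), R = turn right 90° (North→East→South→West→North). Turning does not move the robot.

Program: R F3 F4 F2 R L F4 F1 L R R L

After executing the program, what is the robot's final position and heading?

Answer: Final position: (row=1, col=0), facing West

Derivation:
Start: (row=1, col=1), facing South
  R: turn right, now facing West
  F3: move forward 1/3 (blocked), now at (row=1, col=0)
  F4: move forward 0/4 (blocked), now at (row=1, col=0)
  F2: move forward 0/2 (blocked), now at (row=1, col=0)
  R: turn right, now facing North
  L: turn left, now facing West
  F4: move forward 0/4 (blocked), now at (row=1, col=0)
  F1: move forward 0/1 (blocked), now at (row=1, col=0)
  L: turn left, now facing South
  R: turn right, now facing West
  R: turn right, now facing North
  L: turn left, now facing West
Final: (row=1, col=0), facing West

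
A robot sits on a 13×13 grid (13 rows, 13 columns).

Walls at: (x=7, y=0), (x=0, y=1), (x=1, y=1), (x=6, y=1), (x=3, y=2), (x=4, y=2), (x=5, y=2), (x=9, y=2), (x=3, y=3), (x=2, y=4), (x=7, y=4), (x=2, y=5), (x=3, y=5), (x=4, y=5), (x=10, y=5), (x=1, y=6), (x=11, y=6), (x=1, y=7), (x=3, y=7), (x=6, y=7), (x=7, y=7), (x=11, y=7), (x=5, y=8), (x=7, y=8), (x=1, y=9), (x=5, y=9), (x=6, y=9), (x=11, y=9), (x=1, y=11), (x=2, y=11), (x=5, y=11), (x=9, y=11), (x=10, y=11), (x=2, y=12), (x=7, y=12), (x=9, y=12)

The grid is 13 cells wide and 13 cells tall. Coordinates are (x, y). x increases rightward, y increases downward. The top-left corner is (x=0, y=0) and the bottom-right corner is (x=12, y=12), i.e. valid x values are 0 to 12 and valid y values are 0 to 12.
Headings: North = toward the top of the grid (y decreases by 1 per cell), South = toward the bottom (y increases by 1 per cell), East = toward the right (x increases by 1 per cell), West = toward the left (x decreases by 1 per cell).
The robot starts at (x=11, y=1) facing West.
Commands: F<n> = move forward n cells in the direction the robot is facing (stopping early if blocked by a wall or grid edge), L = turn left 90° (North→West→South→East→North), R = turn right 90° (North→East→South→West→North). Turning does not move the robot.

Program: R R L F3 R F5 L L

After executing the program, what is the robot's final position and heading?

Start: (x=11, y=1), facing West
  R: turn right, now facing North
  R: turn right, now facing East
  L: turn left, now facing North
  F3: move forward 1/3 (blocked), now at (x=11, y=0)
  R: turn right, now facing East
  F5: move forward 1/5 (blocked), now at (x=12, y=0)
  L: turn left, now facing North
  L: turn left, now facing West
Final: (x=12, y=0), facing West

Answer: Final position: (x=12, y=0), facing West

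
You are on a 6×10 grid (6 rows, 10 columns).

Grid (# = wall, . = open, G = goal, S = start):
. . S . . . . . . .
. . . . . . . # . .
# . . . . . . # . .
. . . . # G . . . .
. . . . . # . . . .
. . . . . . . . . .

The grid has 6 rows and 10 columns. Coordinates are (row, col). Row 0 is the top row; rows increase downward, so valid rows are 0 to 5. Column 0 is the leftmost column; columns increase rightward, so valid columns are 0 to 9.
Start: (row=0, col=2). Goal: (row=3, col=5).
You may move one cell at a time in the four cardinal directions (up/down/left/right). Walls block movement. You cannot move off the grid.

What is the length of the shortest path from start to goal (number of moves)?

BFS from (row=0, col=2) until reaching (row=3, col=5):
  Distance 0: (row=0, col=2)
  Distance 1: (row=0, col=1), (row=0, col=3), (row=1, col=2)
  Distance 2: (row=0, col=0), (row=0, col=4), (row=1, col=1), (row=1, col=3), (row=2, col=2)
  Distance 3: (row=0, col=5), (row=1, col=0), (row=1, col=4), (row=2, col=1), (row=2, col=3), (row=3, col=2)
  Distance 4: (row=0, col=6), (row=1, col=5), (row=2, col=4), (row=3, col=1), (row=3, col=3), (row=4, col=2)
  Distance 5: (row=0, col=7), (row=1, col=6), (row=2, col=5), (row=3, col=0), (row=4, col=1), (row=4, col=3), (row=5, col=2)
  Distance 6: (row=0, col=8), (row=2, col=6), (row=3, col=5), (row=4, col=0), (row=4, col=4), (row=5, col=1), (row=5, col=3)  <- goal reached here
One shortest path (6 moves): (row=0, col=2) -> (row=0, col=3) -> (row=0, col=4) -> (row=0, col=5) -> (row=1, col=5) -> (row=2, col=5) -> (row=3, col=5)

Answer: Shortest path length: 6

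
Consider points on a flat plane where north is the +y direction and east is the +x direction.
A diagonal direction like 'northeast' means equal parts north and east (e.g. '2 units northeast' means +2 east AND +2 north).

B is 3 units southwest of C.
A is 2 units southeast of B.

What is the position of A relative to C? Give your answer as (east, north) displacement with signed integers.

Answer: A is at (east=-1, north=-5) relative to C.

Derivation:
Place C at the origin (east=0, north=0).
  B is 3 units southwest of C: delta (east=-3, north=-3); B at (east=-3, north=-3).
  A is 2 units southeast of B: delta (east=+2, north=-2); A at (east=-1, north=-5).
Therefore A relative to C: (east=-1, north=-5).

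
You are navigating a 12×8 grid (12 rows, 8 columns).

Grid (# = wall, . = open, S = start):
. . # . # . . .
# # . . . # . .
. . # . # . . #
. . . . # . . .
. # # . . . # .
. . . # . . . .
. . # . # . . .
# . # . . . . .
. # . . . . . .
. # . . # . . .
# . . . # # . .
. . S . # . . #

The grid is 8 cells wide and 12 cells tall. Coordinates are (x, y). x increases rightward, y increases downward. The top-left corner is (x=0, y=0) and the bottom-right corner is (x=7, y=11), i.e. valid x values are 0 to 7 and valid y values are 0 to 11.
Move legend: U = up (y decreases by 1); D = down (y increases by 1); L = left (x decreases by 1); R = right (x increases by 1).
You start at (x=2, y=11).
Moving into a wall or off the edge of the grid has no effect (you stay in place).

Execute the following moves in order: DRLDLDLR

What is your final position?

Start: (x=2, y=11)
  D (down): blocked, stay at (x=2, y=11)
  R (right): (x=2, y=11) -> (x=3, y=11)
  L (left): (x=3, y=11) -> (x=2, y=11)
  D (down): blocked, stay at (x=2, y=11)
  L (left): (x=2, y=11) -> (x=1, y=11)
  D (down): blocked, stay at (x=1, y=11)
  L (left): (x=1, y=11) -> (x=0, y=11)
  R (right): (x=0, y=11) -> (x=1, y=11)
Final: (x=1, y=11)

Answer: Final position: (x=1, y=11)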